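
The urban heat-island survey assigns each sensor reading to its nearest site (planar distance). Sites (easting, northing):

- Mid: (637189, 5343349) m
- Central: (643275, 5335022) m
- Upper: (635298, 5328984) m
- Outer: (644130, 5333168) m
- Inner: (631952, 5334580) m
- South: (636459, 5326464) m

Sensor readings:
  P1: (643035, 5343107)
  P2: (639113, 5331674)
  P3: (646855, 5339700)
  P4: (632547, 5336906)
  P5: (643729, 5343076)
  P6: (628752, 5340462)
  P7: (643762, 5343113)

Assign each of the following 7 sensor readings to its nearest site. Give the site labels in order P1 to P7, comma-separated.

Mid, Upper, Central, Inner, Mid, Inner, Mid

P1 → Mid (d²=34234280.00)
P2 → Upper (d²=21790325.00)
P3 → Central (d²=34700084.00)
P4 → Inner (d²=5764301.00)
P5 → Mid (d²=42846129.00)
P6 → Inner (d²=44837924.00)
P7 → Mid (d²=43260025.00)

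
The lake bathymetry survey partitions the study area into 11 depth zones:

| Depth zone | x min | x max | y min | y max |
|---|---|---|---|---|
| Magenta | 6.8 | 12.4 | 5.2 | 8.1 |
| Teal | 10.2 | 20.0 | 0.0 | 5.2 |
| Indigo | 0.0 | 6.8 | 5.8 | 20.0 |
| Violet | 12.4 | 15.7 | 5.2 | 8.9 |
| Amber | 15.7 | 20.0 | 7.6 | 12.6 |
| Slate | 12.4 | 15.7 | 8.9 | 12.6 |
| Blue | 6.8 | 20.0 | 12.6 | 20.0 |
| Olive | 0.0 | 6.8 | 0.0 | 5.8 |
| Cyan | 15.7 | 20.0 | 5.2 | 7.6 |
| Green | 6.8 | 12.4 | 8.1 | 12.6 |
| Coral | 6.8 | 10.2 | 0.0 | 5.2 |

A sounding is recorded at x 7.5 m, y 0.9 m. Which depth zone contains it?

Coral

The point has x = 7.5 and y = 0.9.
Only Coral satisfies 6.8 ≤ x ≤ 10.2 and 0.0 ≤ y ≤ 5.2.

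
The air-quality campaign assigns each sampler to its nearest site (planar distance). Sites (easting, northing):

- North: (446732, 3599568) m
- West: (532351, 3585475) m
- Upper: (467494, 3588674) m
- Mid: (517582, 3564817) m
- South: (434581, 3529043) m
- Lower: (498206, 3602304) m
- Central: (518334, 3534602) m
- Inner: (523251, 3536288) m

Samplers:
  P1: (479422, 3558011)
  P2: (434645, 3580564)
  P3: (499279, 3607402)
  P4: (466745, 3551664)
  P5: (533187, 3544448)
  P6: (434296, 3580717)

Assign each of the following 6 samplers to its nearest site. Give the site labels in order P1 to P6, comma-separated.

Upper, North, Lower, Upper, Inner, North

P1 → Upper (d²=1082496753.00)
P2 → North (d²=507247585.00)
P3 → Lower (d²=27140933.00)
P4 → Upper (d²=1370301101.00)
P5 → Inner (d²=165309696.00)
P6 → North (d²=510014297.00)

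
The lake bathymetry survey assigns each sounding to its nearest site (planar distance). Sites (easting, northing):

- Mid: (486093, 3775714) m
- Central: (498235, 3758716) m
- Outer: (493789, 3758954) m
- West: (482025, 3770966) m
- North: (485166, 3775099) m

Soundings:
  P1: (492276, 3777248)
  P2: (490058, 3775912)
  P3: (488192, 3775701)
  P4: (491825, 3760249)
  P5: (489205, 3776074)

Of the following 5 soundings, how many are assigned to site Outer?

1

P1 → Mid
P2 → Mid
P3 → Mid
P4 → Outer
P5 → Mid
1 of the 5 goes to Outer.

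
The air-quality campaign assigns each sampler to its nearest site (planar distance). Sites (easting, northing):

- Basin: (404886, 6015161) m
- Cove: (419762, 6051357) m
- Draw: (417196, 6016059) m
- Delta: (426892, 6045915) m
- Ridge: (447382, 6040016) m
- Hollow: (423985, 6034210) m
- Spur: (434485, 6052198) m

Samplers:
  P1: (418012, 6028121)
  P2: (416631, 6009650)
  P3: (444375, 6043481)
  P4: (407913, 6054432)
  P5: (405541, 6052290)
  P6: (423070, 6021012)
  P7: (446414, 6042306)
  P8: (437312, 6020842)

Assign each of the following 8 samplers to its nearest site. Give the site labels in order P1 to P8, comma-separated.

P1 → Hollow (d²=72752650.00)
P2 → Draw (d²=41394506.00)
P3 → Ridge (d²=21048274.00)
P4 → Cove (d²=149854426.00)
P5 → Cove (d²=203107330.00)
P6 → Draw (d²=59036085.00)
P7 → Ridge (d²=6181124.00)
P8 → Hollow (d²=356312353.00)

Hollow, Draw, Ridge, Cove, Cove, Draw, Ridge, Hollow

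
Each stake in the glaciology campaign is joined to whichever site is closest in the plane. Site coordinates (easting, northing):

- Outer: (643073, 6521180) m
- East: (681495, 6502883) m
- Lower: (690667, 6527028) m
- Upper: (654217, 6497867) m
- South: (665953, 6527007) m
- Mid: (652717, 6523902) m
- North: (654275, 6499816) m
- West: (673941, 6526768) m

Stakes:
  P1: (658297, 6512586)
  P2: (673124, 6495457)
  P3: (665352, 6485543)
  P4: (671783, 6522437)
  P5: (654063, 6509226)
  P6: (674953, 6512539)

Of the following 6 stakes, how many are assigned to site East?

P1 → Mid
P2 → East
P3 → Upper
P4 → West
P5 → North
P6 → East
2 of the 6 go to East.

2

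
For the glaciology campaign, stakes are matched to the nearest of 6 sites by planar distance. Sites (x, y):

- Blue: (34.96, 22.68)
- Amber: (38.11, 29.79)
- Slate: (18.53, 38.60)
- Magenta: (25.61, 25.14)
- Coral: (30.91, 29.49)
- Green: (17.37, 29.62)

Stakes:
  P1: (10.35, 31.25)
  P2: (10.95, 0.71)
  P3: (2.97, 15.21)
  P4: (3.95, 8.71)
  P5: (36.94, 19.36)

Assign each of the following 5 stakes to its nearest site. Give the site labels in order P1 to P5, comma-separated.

P1 → Green (d²=51.94)
P2 → Magenta (d²=811.74)
P3 → Green (d²=415.01)
P4 → Green (d²=617.32)
P5 → Blue (d²=14.94)

Green, Magenta, Green, Green, Blue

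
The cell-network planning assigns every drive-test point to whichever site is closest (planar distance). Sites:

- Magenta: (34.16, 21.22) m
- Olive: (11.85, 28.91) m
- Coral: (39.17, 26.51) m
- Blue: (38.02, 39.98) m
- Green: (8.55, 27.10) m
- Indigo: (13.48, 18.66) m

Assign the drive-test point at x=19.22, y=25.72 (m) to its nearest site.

Squared distances to each site:
Magenta: 243.454; Olive: 64.493; Coral: 398.627; Blue: 556.788; Green: 115.753; Indigo: 82.791.
Minimum at Olive.

Olive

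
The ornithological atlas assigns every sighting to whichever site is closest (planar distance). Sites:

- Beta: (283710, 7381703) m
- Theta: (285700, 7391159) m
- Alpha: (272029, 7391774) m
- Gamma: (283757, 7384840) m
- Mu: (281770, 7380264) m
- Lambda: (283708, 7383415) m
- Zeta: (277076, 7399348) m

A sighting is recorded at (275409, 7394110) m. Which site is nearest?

Squared distances to each site:
Beta: 222840250.000; Theta: 114613082.000; Alpha: 16881296.000; Gamma: 155622004.000; Mu: 232174037.000; Lambda: 183256426.000; Zeta: 30215533.000.
Minimum at Alpha.

Alpha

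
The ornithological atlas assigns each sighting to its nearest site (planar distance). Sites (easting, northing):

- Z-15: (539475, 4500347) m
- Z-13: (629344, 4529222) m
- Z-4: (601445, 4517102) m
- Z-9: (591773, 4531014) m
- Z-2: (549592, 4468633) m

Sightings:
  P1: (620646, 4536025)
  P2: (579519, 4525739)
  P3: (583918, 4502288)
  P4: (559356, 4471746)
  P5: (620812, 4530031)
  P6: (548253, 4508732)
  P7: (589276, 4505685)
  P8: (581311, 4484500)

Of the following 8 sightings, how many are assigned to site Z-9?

P1 → Z-13
P2 → Z-9
P3 → Z-4
P4 → Z-2
P5 → Z-13
P6 → Z-15
P7 → Z-4
P8 → Z-2
1 of the 8 goes to Z-9.

1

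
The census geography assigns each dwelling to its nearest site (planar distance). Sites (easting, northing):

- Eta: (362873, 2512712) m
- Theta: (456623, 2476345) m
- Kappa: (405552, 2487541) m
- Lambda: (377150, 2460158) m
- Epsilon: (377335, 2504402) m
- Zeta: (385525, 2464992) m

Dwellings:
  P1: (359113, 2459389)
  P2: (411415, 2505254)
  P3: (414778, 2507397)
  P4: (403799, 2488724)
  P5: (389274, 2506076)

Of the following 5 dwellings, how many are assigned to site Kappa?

3

P1 → Lambda
P2 → Kappa
P3 → Kappa
P4 → Kappa
P5 → Epsilon
3 of the 5 go to Kappa.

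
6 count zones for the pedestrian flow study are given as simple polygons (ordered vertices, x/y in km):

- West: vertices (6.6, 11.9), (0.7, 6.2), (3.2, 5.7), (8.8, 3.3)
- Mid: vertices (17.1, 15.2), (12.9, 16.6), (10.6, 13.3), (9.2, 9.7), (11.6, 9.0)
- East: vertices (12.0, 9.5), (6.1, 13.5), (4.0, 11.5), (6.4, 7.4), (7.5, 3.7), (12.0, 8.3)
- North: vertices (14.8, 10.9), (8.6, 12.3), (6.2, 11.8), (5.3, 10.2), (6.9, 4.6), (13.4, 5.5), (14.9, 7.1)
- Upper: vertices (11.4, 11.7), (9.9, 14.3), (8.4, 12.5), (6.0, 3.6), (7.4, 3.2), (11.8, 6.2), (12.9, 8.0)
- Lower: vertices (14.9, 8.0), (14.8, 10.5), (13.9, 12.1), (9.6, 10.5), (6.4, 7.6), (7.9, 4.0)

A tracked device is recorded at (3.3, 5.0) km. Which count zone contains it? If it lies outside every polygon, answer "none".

Cast a ray rightward from (3.3, 5.0). For each polygon, the edges (by vertex number in listed order) whose endpoints lie on opposite sides of y = 5.0, where each meets that height, and whether that is right or left of the point:
West: 3–4 at x≈4.83 (right), 4–1 at x≈8.37 (right) → 2 crossings.
Mid: no edge straddles that height → 0 crossings.
East: 4–5 at x≈7.11 (right), 5–6 at x≈8.77 (right) → 2 crossings.
North: 4–5 at x≈6.79 (right), 5–6 at x≈9.79 (right) → 2 crossings.
Upper: 3–4 at x≈6.38 (right), 5–6 at x≈10.04 (right) → 2 crossings.
Lower: 5–6 at x≈7.48 (right), 6–1 at x≈9.65 (right) → 2 crossings.
All counts are even, so the point lies outside every listed polygon.

none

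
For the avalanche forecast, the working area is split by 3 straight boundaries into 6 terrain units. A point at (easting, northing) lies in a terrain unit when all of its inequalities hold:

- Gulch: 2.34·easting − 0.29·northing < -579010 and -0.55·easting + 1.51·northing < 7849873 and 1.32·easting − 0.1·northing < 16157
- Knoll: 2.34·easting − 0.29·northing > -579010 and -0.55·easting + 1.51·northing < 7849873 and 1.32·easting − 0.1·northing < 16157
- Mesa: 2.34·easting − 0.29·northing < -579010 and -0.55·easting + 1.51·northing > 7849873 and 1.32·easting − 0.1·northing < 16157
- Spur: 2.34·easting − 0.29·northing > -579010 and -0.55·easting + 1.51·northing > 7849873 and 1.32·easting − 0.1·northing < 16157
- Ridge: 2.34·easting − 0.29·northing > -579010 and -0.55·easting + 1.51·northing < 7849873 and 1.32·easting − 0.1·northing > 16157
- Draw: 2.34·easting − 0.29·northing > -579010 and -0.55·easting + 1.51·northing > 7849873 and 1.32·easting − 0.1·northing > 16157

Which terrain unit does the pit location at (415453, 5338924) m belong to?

2.34·415453 − 0.29·5338924 = -576127.940, which is > -579010
-0.55·415453 + 1.51·5338924 = 7833276.090, which is < 7849873
1.32·415453 − 0.1·5338924 = 14505.560, which is < 16157
This sign pattern matches Knoll.

Knoll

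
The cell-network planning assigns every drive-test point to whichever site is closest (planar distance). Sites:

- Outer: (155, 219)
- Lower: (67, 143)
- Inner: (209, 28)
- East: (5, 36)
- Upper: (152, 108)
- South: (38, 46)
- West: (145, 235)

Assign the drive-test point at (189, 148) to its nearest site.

Squared distances to each site:
Outer: 6197.000; Lower: 14909.000; Inner: 14800.000; East: 46400.000; Upper: 2969.000; South: 33205.000; West: 9505.000.
Minimum at Upper.

Upper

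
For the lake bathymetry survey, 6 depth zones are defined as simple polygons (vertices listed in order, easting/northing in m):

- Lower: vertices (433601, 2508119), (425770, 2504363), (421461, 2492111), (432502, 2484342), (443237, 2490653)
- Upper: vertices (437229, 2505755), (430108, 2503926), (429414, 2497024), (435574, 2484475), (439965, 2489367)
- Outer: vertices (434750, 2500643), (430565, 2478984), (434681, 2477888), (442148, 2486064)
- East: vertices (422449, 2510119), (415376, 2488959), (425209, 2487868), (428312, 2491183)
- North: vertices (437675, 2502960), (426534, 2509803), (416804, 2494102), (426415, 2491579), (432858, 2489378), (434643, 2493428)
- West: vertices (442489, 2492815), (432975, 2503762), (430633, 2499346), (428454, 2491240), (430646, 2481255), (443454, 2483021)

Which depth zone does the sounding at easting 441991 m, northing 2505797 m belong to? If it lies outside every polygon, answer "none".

Cast a ray rightward from (441991, 2505797). For each polygon, the edges (by vertex number in listed order) whose endpoints lie on opposite sides of northing = 2505797, where each meets that height, and whether that is right or left of the point:
Lower: 1–2 at easting≈428759.8 (left), 5–1 at easting≈434882.0 (left) → 0 crossings.
Upper: no edge straddles that height → 0 crossings.
Outer: no edge straddles that height → 0 crossings.
East: 1–2 at easting≈421004.3 (left), 4–1 at easting≈423787.2 (left) → 0 crossings.
North: 1–2 at easting≈433056.1 (left), 2–3 at easting≈424051.5 (left) → 0 crossings.
West: no edge straddles that height → 0 crossings.
All counts are even, so the point lies outside every listed polygon.

none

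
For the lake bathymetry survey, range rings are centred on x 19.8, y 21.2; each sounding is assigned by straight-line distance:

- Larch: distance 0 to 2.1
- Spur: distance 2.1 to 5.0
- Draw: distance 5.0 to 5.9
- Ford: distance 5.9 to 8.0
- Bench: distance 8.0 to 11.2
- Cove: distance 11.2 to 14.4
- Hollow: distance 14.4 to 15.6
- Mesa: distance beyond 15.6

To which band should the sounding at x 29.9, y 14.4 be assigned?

Cove

Distance = √((29.9−19.8)² + (14.4−21.2)²) = √(102.010 + 46.240) = 12.176.
11.2 ≤ 12.176 < 14.4 → Cove.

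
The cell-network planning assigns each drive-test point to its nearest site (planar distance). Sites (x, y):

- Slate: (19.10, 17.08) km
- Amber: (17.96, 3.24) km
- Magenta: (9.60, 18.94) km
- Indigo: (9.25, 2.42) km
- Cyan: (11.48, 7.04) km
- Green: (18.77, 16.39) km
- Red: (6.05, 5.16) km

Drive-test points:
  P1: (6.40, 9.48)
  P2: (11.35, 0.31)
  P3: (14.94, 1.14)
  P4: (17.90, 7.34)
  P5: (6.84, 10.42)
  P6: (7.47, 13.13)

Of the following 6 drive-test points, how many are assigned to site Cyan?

P1 → Red
P2 → Indigo
P3 → Amber
P4 → Amber
P5 → Red
P6 → Magenta
0 of the 6 go to Cyan.

0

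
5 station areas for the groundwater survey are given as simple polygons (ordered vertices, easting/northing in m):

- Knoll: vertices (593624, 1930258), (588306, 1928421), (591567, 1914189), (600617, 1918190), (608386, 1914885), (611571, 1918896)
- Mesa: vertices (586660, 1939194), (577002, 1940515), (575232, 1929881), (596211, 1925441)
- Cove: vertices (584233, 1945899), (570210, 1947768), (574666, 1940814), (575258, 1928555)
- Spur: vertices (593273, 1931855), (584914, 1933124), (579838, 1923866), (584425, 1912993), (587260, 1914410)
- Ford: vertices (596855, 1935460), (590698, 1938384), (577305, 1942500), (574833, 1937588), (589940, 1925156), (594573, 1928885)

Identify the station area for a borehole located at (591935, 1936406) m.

Ford

Cast a ray rightward from (591935, 1936406). For each polygon, the edges (by vertex number in listed order) whose endpoints lie on opposite sides of northing = 1936406, where each meets that height, and whether that is right or left of the point:
Knoll: no edge straddles that height → 0 crossings.
Mesa: 2–3 at easting≈576318.1 (left), 4–1 at easting≈588596.2 (left) → 0 crossings.
Cove: 3–4 at easting≈574878.9 (left), 4–1 at easting≈579320.7 (left) → 0 crossings.
Spur: no edge straddles that height → 0 crossings.
Ford: 1–2 at easting≈594863.0 (right), 4–5 at easting≈576269.3 (left) → 1 crossing.
Only Ford has an odd count, so the point is inside Ford.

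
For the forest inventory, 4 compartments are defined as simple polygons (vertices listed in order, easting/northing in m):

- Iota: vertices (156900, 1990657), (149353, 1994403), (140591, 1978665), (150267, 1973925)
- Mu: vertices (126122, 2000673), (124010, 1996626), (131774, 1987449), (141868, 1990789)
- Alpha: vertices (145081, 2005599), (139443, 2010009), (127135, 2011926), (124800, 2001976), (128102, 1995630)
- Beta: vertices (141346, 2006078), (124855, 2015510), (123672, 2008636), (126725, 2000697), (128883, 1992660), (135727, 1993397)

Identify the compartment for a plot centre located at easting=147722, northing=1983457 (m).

Iota

Cast a ray rightward from (147722, 1983457). For each polygon, the edges (by vertex number in listed order) whose endpoints lie on opposite sides of northing = 1983457, where each meets that height, and whether that is right or left of the point:
Iota: 2–3 at easting≈143258.9 (left), 4–1 at easting≈154045.7 (right) → 1 crossing.
Mu: no edge straddles that height → 0 crossings.
Alpha: no edge straddles that height → 0 crossings.
Beta: no edge straddles that height → 0 crossings.
Only Iota has an odd count, so the point is inside Iota.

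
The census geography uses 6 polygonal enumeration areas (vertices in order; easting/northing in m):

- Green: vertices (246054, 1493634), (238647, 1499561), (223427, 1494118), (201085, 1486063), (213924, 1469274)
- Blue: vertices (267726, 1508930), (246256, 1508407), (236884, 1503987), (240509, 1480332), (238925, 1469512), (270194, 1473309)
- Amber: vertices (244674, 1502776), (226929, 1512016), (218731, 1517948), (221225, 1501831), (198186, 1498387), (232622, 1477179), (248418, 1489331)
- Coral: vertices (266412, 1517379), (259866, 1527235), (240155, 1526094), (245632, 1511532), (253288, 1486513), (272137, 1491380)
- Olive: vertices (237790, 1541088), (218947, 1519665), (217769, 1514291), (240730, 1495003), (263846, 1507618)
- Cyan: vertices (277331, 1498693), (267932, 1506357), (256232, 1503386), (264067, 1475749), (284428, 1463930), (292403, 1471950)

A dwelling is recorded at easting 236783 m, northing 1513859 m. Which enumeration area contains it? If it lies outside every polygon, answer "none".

Olive

Cast a ray rightward from (236783, 1513859). For each polygon, the edges (by vertex number in listed order) whose endpoints lie on opposite sides of northing = 1513859, where each meets that height, and whether that is right or left of the point:
Green: no edge straddles that height → 0 crossings.
Blue: no edge straddles that height → 0 crossings.
Amber: 2–3 at easting≈224382.0 (left), 3–4 at easting≈219363.7 (left) → 0 crossings.
Coral: 3–4 at easting≈244756.8 (right), 6–1 at easting≈267187.1 (right) → 2 crossings.
Olive: 3–4 at easting≈218283.3 (left), 5–1 at easting≈258987.5 (right) → 1 crossing.
Cyan: no edge straddles that height → 0 crossings.
Only Olive has an odd count, so the point is inside Olive.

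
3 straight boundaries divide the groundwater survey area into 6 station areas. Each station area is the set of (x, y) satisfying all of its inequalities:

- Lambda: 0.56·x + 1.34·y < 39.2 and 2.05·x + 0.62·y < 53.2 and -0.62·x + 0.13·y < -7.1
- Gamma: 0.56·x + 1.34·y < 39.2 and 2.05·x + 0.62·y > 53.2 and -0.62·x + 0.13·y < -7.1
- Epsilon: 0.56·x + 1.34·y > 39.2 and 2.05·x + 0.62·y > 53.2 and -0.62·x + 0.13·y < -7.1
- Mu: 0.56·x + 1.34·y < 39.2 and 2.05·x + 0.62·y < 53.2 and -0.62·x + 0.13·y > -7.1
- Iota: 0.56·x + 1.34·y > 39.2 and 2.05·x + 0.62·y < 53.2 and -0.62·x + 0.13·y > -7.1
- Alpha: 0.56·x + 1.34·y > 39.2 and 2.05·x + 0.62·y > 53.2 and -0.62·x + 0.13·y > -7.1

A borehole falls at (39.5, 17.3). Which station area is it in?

0.56·39.5 + 1.34·17.3 = 45.302, which is > 39.2
2.05·39.5 + 0.62·17.3 = 91.701, which is > 53.2
-0.62·39.5 + 0.13·17.3 = -22.241, which is < -7.1
This sign pattern matches Epsilon.

Epsilon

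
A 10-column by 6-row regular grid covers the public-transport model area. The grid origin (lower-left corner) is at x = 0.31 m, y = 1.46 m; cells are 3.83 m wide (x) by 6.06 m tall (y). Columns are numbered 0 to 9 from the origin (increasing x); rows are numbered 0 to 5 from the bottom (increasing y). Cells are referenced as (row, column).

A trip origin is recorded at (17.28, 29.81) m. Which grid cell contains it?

(4, 4)

Column index: ⌊(17.28 − 0.31) / 3.83⌋ = ⌊4.431⌋ = 4
Row offset from origin: ⌊(29.81 − 1.46) / 6.06⌋ = ⌊4.678⌋ = 4 → row 4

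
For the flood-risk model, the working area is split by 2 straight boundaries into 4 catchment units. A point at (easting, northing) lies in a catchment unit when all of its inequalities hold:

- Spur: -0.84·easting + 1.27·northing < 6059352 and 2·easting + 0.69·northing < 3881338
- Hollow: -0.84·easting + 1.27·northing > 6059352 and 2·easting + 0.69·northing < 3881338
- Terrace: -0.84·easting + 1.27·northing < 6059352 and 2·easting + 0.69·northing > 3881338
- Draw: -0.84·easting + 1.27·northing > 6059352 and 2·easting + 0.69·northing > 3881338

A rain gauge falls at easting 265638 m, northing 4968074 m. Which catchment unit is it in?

Draw

-0.84·265638 + 1.27·4968074 = 6086318.060, which is > 6059352
2·265638 + 0.69·4968074 = 3959247.060, which is > 3881338
This sign pattern matches Draw.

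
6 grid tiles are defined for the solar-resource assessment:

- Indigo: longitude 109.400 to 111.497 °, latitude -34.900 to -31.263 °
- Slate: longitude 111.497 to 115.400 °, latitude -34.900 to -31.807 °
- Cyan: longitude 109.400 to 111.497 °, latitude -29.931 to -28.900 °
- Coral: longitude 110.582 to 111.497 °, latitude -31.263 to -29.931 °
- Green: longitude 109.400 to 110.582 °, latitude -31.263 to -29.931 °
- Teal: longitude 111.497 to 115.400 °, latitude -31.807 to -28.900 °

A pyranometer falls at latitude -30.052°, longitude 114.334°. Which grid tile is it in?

Teal

The point has longitude = 114.334 and latitude = -30.052.
Only Teal satisfies 111.497 ≤ longitude ≤ 115.400 and -31.807 ≤ latitude ≤ -28.900.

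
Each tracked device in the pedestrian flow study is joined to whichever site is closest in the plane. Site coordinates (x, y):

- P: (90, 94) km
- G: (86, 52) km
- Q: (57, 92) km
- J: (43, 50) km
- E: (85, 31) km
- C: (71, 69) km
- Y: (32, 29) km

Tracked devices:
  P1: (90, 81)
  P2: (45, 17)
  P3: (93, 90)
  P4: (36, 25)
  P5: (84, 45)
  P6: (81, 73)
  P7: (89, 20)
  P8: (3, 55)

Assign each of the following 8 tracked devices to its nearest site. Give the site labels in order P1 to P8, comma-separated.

P1 → P (d²=169.00)
P2 → Y (d²=313.00)
P3 → P (d²=25.00)
P4 → Y (d²=32.00)
P5 → G (d²=53.00)
P6 → C (d²=116.00)
P7 → E (d²=137.00)
P8 → Y (d²=1517.00)

P, Y, P, Y, G, C, E, Y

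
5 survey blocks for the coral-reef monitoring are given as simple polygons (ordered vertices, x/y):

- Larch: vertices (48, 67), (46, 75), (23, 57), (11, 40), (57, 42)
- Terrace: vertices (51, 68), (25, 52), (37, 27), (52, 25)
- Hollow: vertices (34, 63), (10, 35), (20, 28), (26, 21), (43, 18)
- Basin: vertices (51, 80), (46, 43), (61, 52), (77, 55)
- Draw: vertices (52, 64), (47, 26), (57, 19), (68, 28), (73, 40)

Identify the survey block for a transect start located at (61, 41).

Cast a ray rightward from (61, 41). For each polygon, the edges (by vertex number in listed order) whose endpoints lie on opposite sides of y = 41, where each meets that height, and whether that is right or left of the point:
Larch: 3–4 at x≈11.7 (left), 4–5 at x≈34.0 (left) → 0 crossings.
Terrace: 2–3 at x≈30.3 (left), 4–1 at x≈51.6 (left) → 0 crossings.
Hollow: 1–2 at x≈15.1 (left), 5–1 at x≈38.4 (left) → 0 crossings.
Basin: no edge straddles that height → 0 crossings.
Draw: 1–2 at x≈49.0 (left), 5–1 at x≈72.1 (right) → 1 crossing.
Only Draw has an odd count, so the point is inside Draw.

Draw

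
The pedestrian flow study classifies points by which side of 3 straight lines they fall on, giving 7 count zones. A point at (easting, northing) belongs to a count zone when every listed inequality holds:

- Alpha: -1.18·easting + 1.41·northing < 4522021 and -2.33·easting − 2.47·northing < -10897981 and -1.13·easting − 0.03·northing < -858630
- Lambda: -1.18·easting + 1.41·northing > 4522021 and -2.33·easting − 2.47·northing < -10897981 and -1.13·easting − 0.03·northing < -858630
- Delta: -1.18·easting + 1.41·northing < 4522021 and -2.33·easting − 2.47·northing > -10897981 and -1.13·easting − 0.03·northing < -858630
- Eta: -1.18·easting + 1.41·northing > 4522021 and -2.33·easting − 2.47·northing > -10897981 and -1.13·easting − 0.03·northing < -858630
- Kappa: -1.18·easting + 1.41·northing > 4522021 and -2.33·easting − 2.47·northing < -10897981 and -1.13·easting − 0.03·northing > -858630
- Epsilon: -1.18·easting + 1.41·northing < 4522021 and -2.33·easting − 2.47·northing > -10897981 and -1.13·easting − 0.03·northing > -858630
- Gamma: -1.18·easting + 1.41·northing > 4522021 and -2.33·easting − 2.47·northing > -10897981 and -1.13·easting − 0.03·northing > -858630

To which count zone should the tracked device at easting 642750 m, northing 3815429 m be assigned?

-1.18·642750 + 1.41·3815429 = 4621309.890, which is > 4522021
-2.33·642750 − 2.47·3815429 = -10921717.130, which is < -10897981
-1.13·642750 − 0.03·3815429 = -840770.370, which is > -858630
This sign pattern matches Kappa.

Kappa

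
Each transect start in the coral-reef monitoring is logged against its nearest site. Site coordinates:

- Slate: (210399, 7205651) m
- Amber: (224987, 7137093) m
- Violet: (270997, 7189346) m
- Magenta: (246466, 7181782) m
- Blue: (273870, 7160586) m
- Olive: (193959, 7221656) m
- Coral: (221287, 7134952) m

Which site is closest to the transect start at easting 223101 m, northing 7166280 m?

Magenta

Squared distances to each site:
Slate: 1711416445.000; Amber: 855437965.000; Violet: 2826067172.000; Magenta: 786235229.000; Blue: 2609912997.000; Olive: 3915757540.000; Coral: 984734180.000.
Minimum at Magenta.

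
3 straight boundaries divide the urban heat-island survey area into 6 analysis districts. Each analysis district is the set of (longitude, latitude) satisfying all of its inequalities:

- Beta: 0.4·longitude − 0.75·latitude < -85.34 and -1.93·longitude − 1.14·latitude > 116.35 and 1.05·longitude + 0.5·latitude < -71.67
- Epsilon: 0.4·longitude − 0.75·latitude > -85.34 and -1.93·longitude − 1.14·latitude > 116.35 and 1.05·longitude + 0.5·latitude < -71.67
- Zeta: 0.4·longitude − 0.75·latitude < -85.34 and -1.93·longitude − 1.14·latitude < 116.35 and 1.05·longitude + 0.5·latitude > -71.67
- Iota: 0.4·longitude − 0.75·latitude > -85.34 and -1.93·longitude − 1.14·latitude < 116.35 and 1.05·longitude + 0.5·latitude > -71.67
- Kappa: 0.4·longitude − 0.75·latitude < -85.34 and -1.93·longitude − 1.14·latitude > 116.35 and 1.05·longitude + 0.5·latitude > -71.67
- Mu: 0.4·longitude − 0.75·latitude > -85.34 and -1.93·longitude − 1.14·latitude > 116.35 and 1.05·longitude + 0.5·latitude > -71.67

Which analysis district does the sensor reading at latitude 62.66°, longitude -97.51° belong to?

0.4·-97.51 − 0.75·62.66 = -85.999, which is < -85.34
-1.93·-97.51 − 1.14·62.66 = 116.762, which is > 116.35
1.05·-97.51 + 0.5·62.66 = -71.056, which is > -71.67
This sign pattern matches Kappa.

Kappa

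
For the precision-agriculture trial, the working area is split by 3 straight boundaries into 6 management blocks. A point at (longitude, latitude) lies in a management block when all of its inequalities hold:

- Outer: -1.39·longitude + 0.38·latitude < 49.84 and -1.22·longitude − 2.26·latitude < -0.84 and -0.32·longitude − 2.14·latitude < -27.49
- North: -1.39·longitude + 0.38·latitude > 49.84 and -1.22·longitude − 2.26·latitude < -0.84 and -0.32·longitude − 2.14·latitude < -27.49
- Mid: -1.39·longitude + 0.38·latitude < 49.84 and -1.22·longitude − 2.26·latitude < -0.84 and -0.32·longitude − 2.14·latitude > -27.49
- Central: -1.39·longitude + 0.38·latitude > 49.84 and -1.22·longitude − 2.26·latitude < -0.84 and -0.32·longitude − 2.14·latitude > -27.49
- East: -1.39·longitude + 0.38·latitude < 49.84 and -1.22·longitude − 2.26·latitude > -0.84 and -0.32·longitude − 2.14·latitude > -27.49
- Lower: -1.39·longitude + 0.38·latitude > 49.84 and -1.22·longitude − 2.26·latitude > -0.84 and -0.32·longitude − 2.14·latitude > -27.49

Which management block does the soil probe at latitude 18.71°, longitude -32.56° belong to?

-1.39·-32.56 + 0.38·18.71 = 52.368, which is > 49.84
-1.22·-32.56 − 2.26·18.71 = -2.561, which is < -0.84
-0.32·-32.56 − 2.14·18.71 = -29.620, which is < -27.49
This sign pattern matches North.

North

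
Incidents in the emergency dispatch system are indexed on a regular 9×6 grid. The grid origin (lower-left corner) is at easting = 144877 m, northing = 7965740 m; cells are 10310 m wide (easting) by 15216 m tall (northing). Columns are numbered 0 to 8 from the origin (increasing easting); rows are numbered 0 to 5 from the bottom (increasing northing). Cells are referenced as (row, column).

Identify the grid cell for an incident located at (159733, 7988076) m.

(1, 1)

Column index: ⌊(159733 − 144877) / 10310⌋ = ⌊1.441⌋ = 1
Row offset from origin: ⌊(7988076 − 7965740) / 15216⌋ = ⌊1.468⌋ = 1 → row 1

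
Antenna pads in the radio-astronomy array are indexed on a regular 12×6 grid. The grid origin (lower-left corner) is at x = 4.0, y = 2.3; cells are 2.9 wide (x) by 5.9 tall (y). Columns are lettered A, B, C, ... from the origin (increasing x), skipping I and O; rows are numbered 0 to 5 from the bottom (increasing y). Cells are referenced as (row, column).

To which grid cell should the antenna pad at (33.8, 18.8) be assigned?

Column index: ⌊(33.8 − 4.0) / 2.9⌋ = ⌊10.276⌋ = 10 → column L
Row offset from origin: ⌊(18.8 − 2.3) / 5.9⌋ = ⌊2.797⌋ = 2 → row 2

(2, L)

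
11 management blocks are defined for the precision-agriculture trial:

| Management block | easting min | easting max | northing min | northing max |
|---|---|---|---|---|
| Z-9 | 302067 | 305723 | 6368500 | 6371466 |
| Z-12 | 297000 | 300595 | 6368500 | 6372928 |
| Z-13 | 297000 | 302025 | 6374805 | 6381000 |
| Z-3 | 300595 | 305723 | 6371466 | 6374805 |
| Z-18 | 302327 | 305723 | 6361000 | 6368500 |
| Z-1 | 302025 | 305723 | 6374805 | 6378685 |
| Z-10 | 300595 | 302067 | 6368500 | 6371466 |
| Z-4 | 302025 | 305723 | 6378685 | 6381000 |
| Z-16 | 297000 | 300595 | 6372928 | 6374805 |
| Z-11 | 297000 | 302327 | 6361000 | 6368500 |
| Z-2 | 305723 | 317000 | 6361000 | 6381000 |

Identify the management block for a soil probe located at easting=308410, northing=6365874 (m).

The point has easting = 308410 and northing = 6365874.
Only Z-2 satisfies 305723 ≤ easting ≤ 317000 and 6361000 ≤ northing ≤ 6381000.

Z-2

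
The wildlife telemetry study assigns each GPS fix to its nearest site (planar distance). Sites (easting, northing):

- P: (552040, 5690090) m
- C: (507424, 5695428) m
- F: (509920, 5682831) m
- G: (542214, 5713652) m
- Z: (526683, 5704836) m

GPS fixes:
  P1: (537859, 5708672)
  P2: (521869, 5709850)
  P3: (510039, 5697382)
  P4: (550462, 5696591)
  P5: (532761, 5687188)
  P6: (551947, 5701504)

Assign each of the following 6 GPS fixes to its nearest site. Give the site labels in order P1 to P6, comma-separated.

G, Z, C, P, Z, P

P1 → G (d²=43766425.00)
P2 → Z (d²=48314792.00)
P3 → C (d²=10656341.00)
P4 → P (d²=44753085.00)
P5 → Z (d²=348393988.00)
P6 → P (d²=130288045.00)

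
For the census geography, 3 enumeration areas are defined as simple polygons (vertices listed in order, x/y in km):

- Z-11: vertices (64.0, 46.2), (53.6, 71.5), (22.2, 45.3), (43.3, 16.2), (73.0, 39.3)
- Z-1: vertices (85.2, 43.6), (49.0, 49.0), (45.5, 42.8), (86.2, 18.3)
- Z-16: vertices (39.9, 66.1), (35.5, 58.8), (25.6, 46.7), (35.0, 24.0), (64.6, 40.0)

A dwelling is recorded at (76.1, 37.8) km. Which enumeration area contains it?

Cast a ray rightward from (76.1, 37.8). For each polygon, the edges (by vertex number in listed order) whose endpoints lie on opposite sides of y = 37.8, where each meets that height, and whether that is right or left of the point:
Z-11: 3–4 at x≈27.64 (left), 4–5 at x≈71.07 (left) → 0 crossings.
Z-1: 3–4 at x≈53.81 (left), 4–1 at x≈85.43 (right) → 1 crossing.
Z-16: 3–4 at x≈29.29 (left), 4–5 at x≈60.53 (left) → 0 crossings.
Only Z-1 has an odd count, so the point is inside Z-1.

Z-1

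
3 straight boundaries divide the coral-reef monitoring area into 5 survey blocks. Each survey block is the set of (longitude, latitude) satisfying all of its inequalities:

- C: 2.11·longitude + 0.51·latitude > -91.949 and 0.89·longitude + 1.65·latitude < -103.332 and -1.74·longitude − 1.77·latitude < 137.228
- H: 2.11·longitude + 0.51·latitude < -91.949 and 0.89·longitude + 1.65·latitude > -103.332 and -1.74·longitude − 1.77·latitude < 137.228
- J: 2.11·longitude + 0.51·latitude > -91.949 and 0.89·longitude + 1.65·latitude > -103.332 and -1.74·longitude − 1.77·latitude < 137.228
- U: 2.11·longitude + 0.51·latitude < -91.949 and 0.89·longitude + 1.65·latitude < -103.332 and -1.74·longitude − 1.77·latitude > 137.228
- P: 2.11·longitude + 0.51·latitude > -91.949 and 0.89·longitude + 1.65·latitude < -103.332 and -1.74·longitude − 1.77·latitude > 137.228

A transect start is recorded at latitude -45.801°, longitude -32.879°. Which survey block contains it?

2.11·-32.879 + 0.51·-45.801 = -92.733, which is < -91.949
0.89·-32.879 + 1.65·-45.801 = -104.834, which is < -103.332
-1.74·-32.879 − 1.77·-45.801 = 138.277, which is > 137.228
This sign pattern matches U.

U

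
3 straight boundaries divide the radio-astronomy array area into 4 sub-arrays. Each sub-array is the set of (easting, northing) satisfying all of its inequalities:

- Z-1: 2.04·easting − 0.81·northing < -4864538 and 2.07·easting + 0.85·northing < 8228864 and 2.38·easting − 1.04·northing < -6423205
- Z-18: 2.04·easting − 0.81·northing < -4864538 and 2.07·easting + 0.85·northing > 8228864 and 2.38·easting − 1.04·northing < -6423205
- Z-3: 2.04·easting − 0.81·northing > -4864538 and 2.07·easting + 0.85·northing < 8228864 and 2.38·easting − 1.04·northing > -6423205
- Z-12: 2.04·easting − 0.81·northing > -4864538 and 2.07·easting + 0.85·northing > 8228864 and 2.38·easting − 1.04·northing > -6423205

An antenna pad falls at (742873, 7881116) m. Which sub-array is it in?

Z-18

2.04·742873 − 0.81·7881116 = -4868243.040, which is < -4864538
2.07·742873 + 0.85·7881116 = 8236695.710, which is > 8228864
2.38·742873 − 1.04·7881116 = -6428322.900, which is < -6423205
This sign pattern matches Z-18.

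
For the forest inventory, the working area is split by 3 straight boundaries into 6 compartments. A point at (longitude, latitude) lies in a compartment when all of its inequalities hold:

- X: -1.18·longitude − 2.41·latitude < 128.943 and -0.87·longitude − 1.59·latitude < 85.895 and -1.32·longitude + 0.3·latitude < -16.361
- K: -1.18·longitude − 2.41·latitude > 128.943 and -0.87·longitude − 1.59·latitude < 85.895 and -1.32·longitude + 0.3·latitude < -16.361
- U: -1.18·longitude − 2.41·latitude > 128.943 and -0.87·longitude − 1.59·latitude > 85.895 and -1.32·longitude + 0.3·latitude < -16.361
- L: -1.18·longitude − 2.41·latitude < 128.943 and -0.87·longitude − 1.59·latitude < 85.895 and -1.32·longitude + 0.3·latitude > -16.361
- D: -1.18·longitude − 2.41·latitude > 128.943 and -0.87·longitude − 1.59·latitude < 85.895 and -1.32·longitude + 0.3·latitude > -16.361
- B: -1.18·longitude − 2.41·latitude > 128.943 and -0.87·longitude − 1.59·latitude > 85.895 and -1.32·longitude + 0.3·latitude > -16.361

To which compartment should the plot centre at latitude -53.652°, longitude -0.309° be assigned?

-1.18·-0.309 − 2.41·-53.652 = 129.666, which is > 128.943
-0.87·-0.309 − 1.59·-53.652 = 85.576, which is < 85.895
-1.32·-0.309 + 0.3·-53.652 = -15.688, which is > -16.361
This sign pattern matches D.

D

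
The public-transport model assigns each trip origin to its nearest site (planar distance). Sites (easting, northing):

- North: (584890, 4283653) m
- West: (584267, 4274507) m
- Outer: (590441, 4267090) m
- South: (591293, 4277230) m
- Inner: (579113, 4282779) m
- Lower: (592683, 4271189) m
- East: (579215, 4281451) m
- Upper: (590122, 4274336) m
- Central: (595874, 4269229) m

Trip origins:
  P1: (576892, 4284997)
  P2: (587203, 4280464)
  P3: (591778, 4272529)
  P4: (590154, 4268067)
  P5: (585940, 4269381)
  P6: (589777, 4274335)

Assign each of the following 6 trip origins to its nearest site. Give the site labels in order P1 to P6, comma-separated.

P1 → Inner (d²=9852365.00)
P2 → North (d²=15519690.00)
P3 → Lower (d²=2614625.00)
P4 → Outer (d²=1036898.00)
P5 → Outer (d²=25507682.00)
P6 → Upper (d²=119026.00)

Inner, North, Lower, Outer, Outer, Upper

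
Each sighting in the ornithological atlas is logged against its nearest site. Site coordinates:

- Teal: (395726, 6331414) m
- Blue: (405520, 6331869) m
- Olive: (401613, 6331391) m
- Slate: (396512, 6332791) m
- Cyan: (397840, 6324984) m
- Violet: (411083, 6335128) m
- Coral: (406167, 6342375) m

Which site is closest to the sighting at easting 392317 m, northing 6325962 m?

Squared distances to each site:
Teal: 41345585.000; Blue: 209211858.000; Olive: 115889657.000; Slate: 64233266.000; Cyan: 31460013.000; Violet: 436178312.000; Coral: 461209069.000.
Minimum at Cyan.

Cyan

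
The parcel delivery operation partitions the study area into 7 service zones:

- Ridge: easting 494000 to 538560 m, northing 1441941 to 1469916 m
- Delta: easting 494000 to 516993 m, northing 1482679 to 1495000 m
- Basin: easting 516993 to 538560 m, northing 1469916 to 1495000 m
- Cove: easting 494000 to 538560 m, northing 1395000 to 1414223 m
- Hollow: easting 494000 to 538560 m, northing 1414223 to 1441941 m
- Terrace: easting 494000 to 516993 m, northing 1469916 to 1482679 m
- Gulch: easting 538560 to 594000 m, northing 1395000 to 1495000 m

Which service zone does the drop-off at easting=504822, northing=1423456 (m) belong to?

Hollow

The point has easting = 504822 and northing = 1423456.
Only Hollow satisfies 494000 ≤ easting ≤ 538560 and 1414223 ≤ northing ≤ 1441941.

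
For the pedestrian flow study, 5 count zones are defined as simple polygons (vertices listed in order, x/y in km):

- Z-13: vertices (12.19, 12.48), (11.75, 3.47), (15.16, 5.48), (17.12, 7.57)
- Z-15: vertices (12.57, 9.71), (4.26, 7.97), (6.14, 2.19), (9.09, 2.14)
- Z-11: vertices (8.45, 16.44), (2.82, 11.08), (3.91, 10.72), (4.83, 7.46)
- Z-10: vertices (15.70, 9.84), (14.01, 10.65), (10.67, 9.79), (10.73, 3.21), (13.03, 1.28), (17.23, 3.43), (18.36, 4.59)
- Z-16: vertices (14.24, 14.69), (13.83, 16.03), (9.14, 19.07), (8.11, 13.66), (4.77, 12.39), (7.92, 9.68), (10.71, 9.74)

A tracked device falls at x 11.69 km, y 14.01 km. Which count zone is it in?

Cast a ray rightward from (11.69, 14.01). For each polygon, the edges (by vertex number in listed order) whose endpoints lie on opposite sides of y = 14.01, where each meets that height, and whether that is right or left of the point:
Z-13: no edge straddles that height → 0 crossings.
Z-15: no edge straddles that height → 0 crossings.
Z-11: 1–2 at x≈5.898 (left), 4–1 at x≈7.470 (left) → 0 crossings.
Z-10: no edge straddles that height → 0 crossings.
Z-16: 3–4 at x≈8.177 (left), 7–1 at x≈13.755 (right) → 1 crossing.
Only Z-16 has an odd count, so the point is inside Z-16.

Z-16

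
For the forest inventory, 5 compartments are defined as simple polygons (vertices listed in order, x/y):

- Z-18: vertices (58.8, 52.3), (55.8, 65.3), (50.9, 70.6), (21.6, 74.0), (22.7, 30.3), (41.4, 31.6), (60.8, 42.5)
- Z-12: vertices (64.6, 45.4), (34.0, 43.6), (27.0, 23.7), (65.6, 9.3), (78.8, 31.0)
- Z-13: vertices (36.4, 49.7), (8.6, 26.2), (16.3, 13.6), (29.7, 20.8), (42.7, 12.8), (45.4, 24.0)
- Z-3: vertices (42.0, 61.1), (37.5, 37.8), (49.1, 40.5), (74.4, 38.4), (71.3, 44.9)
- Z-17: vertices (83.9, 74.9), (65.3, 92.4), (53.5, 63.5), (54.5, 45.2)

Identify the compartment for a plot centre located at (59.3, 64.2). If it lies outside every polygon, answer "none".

Cast a ray rightward from (59.3, 64.2). For each polygon, the edges (by vertex number in listed order) whose endpoints lie on opposite sides of y = 64.2, where each meets that height, and whether that is right or left of the point:
Z-18: 1–2 at x≈56.05 (left), 4–5 at x≈21.85 (left) → 0 crossings.
Z-12: no edge straddles that height → 0 crossings.
Z-13: no edge straddles that height → 0 crossings.
Z-3: no edge straddles that height → 0 crossings.
Z-17: 2–3 at x≈53.79 (left), 4–1 at x≈73.31 (right) → 1 crossing.
Only Z-17 has an odd count, so the point is inside Z-17.

Z-17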